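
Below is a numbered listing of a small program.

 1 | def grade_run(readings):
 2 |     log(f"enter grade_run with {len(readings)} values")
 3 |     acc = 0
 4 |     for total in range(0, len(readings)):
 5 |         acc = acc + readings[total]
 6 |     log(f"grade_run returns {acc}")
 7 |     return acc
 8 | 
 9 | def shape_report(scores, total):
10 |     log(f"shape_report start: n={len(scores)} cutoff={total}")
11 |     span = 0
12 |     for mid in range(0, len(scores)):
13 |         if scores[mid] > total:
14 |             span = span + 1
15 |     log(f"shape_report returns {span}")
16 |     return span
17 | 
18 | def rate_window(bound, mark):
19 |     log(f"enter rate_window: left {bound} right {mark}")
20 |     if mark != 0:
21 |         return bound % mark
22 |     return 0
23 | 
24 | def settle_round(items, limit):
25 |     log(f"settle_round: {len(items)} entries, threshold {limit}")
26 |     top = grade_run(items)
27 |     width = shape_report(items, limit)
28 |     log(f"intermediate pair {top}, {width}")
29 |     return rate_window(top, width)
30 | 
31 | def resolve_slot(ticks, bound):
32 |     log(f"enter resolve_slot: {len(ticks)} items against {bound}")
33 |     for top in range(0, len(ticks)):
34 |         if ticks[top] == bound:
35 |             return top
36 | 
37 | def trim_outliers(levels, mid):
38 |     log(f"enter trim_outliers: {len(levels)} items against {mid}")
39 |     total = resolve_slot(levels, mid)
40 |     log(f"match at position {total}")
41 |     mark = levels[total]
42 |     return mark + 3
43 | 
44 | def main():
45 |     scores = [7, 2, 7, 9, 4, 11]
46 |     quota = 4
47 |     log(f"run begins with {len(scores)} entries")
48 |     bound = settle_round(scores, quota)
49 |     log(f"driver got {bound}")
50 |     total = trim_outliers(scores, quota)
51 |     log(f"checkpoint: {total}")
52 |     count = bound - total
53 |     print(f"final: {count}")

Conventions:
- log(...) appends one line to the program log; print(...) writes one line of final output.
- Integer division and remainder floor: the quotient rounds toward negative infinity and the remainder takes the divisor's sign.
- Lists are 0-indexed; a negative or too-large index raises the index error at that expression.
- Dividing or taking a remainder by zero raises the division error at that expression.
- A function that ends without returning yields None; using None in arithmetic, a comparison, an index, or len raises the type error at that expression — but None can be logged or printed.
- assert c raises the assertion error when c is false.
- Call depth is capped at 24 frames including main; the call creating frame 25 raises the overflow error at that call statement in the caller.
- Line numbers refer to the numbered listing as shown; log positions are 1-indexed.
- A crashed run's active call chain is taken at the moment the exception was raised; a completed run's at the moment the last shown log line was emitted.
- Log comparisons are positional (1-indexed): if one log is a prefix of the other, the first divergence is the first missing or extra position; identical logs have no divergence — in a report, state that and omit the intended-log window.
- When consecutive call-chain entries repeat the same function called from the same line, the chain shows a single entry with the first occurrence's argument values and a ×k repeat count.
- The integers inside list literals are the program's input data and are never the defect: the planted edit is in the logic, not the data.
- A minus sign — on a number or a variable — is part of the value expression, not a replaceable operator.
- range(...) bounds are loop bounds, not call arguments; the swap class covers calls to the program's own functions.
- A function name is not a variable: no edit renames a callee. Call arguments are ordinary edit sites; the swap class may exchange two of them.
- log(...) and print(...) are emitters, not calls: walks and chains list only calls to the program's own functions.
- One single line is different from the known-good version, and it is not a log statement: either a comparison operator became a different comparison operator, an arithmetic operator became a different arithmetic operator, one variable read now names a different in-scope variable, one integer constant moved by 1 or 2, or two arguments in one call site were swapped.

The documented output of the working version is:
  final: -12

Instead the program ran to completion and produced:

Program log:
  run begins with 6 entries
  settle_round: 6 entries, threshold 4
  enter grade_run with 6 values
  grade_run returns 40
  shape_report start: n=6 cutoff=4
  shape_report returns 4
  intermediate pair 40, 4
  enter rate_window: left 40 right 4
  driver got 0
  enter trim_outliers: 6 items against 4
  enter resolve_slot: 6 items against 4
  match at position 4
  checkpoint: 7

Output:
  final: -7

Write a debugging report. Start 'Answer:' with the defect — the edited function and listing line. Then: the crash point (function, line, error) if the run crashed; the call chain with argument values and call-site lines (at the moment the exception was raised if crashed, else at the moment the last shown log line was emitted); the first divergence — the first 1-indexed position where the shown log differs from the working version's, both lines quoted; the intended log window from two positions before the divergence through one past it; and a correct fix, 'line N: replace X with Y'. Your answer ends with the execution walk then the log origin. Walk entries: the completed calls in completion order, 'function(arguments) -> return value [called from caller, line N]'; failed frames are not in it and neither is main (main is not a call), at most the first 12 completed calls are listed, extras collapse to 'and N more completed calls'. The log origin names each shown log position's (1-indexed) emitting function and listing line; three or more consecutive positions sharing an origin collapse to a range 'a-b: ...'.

Answer: the defect is in trim_outliers at line 42.
Key observation: The earliest visible damage is log position 13 — 'checkpoint: 7' rather than the intended 'checkpoint: 12'.
Call chain: main.
First divergence: position 13; shown 'checkpoint: 7' vs intended 'checkpoint: 12'.
Intended log window:
  11: enter resolve_slot: 6 items against 4
  12: match at position 4
  13: checkpoint: 12
Execution walk:
  grade_run([7, 2, 7, 9, 4, 11]) -> 40  [called from settle_round, line 26]
  shape_report([7, 2, 7, 9, 4, 11], 4) -> 4  [called from settle_round, line 27]
  rate_window(40, 4) -> 0  [called from settle_round, line 29]
  settle_round([7, 2, 7, 9, 4, 11], 4) -> 0  [called from main, line 48]
  resolve_slot([7, 2, 7, 9, 4, 11], 4) -> 4  [called from trim_outliers, line 39]
  trim_outliers([7, 2, 7, 9, 4, 11], 4) -> 7  [called from main, line 50]
Log origin:
  1: emitted by main (line 47)
  2: emitted by settle_round (line 25)
  3: emitted by grade_run (line 2)
  4: emitted by grade_run (line 6)
  5: emitted by shape_report (line 10)
  6: emitted by shape_report (line 15)
  7: emitted by settle_round (line 28)
  8: emitted by rate_window (line 19)
  9: emitted by main (line 49)
  10: emitted by trim_outliers (line 38)
  11: emitted by resolve_slot (line 32)
  12: emitted by trim_outliers (line 40)
  13: emitted by main (line 51)
A correct fix: line 42: replace `+` with `*`.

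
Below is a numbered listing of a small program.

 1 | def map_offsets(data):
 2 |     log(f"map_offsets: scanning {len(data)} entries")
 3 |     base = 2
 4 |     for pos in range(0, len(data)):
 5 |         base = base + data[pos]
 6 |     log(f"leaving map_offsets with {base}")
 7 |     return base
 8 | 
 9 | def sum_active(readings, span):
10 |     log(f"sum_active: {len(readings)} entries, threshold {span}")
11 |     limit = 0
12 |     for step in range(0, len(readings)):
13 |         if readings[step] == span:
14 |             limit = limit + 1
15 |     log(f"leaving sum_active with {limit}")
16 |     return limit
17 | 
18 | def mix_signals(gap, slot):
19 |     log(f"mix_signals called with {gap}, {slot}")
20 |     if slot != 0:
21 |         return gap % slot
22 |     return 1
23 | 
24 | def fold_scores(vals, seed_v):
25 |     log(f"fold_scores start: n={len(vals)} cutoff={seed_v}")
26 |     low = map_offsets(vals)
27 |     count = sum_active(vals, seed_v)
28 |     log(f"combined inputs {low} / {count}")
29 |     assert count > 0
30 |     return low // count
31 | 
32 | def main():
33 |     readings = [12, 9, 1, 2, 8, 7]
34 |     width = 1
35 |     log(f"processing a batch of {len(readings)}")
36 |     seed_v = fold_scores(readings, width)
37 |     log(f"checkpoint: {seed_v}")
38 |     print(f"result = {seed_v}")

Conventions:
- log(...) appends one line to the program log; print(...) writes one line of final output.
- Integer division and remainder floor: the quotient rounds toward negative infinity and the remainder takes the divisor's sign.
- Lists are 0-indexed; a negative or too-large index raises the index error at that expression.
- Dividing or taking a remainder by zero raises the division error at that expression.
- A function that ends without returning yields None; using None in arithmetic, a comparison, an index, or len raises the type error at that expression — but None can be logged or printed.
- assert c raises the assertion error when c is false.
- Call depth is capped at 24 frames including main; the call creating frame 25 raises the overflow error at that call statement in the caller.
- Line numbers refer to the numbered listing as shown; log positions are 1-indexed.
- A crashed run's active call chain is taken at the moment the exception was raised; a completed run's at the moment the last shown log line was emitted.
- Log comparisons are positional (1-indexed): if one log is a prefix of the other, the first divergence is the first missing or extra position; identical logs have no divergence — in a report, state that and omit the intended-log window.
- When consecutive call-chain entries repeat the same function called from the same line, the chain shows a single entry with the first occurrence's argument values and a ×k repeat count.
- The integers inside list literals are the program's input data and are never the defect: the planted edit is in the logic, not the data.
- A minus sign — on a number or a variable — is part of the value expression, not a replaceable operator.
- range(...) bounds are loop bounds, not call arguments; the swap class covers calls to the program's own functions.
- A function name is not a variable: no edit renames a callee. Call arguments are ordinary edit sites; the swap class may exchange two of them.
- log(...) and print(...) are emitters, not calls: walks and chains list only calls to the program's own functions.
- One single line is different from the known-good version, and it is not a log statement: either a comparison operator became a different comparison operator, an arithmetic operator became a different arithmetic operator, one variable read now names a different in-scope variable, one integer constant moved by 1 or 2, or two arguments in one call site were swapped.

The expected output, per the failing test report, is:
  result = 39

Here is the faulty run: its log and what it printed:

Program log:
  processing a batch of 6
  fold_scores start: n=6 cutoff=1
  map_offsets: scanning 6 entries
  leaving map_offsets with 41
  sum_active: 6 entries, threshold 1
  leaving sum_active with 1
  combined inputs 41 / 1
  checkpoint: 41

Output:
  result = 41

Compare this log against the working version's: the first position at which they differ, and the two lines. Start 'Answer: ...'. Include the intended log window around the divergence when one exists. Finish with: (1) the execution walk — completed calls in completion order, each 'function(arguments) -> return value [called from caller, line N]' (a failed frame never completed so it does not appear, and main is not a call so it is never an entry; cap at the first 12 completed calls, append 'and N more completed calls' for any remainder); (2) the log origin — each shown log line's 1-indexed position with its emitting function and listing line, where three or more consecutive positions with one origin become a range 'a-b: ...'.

Answer: position 4 — shown 'leaving map_offsets with 41', intended 'leaving map_offsets with 39'.
Intended log window:
  2: fold_scores start: n=6 cutoff=1
  3: map_offsets: scanning 6 entries
  4: leaving map_offsets with 39
  5: sum_active: 6 entries, threshold 1
Execution walk:
  map_offsets([12, 9, 1, 2, 8, 7]) -> 41  [called from fold_scores, line 26]
  sum_active([12, 9, 1, 2, 8, 7], 1) -> 1  [called from fold_scores, line 27]
  fold_scores([12, 9, 1, 2, 8, 7], 1) -> 41  [called from main, line 36]
Log origins:
  1: from main, line 35
  2: from fold_scores, line 25
  3: from map_offsets, line 2
  4: from map_offsets, line 6
  5: from sum_active, line 10
  6: from sum_active, line 15
  7: from fold_scores, line 28
  8: from main, line 37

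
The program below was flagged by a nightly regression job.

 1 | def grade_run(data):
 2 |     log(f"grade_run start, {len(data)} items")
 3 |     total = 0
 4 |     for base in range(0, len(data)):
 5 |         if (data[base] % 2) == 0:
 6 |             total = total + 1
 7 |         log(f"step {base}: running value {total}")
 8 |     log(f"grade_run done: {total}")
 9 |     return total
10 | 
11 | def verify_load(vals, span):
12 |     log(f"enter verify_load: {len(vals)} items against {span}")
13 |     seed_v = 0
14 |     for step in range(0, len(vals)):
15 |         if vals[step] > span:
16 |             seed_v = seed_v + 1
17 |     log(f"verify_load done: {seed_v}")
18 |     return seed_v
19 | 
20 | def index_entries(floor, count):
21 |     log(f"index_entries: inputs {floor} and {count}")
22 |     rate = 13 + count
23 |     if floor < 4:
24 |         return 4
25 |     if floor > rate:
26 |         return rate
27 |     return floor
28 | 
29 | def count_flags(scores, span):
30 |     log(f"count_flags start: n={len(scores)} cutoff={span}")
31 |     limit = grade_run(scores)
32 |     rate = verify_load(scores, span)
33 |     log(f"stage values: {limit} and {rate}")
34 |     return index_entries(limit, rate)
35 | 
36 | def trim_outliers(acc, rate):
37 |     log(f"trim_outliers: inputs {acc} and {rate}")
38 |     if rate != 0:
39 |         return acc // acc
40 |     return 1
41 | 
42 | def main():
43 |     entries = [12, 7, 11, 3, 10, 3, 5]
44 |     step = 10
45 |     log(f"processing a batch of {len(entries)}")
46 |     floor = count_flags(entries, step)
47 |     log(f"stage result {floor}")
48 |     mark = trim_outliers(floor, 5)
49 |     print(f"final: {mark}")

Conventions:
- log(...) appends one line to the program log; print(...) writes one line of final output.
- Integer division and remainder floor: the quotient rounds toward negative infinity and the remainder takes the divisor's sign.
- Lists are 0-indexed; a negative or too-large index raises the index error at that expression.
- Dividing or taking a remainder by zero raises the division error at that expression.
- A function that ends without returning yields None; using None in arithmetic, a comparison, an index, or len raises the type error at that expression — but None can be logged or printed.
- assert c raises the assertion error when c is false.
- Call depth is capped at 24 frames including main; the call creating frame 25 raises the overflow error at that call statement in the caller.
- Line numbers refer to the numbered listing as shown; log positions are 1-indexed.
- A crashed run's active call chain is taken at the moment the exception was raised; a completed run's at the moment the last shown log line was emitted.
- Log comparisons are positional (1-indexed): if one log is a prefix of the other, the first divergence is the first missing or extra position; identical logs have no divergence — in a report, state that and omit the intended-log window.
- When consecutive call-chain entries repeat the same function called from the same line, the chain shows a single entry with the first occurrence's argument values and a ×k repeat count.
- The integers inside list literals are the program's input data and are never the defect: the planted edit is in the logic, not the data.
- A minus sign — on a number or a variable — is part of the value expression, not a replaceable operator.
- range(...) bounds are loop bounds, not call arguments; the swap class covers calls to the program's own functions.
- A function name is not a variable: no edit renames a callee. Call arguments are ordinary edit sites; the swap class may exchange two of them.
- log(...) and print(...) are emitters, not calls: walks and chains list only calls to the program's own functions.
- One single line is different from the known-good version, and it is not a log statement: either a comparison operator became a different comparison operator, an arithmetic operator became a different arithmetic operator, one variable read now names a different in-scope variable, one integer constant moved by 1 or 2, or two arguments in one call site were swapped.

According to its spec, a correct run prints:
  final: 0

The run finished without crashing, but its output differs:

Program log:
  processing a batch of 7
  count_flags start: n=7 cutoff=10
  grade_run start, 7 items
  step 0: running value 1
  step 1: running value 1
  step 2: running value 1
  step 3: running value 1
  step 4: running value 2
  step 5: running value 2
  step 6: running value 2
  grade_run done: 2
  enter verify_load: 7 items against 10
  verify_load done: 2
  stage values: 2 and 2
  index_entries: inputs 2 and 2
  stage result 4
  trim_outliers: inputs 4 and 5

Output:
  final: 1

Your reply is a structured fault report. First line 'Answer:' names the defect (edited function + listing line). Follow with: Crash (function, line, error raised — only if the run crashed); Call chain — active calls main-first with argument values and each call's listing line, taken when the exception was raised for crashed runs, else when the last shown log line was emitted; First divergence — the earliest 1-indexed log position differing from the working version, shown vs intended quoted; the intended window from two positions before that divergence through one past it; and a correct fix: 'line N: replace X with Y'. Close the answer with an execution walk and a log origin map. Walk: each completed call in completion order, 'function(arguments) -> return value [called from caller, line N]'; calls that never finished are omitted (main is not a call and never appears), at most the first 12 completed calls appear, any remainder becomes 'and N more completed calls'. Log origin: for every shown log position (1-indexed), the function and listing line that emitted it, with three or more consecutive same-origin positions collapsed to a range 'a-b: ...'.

Answer: the defect is in trim_outliers at line 39.
The tell: Nothing in the log betrays the bug — only the output does.
Call chain: main -> trim_outliers(4, 5) (called at line 48).
First divergence: none (the log streams are identical).
Execution walk:
  grade_run([12, 7, 11, 3, 10, 3, 5]) -> 2  [called from count_flags, line 31]
  verify_load([12, 7, 11, 3, 10, 3, 5], 10) -> 2  [called from count_flags, line 32]
  index_entries(2, 2) -> 4  [called from count_flags, line 34]
  count_flags([12, 7, 11, 3, 10, 3, 5], 10) -> 4  [called from main, line 46]
  trim_outliers(4, 5) -> 1  [called from main, line 48]
Log line origins:
  1: from main, line 45
  2: from count_flags, line 30
  3: from grade_run, line 2
  4-10: from grade_run, line 7
  11: from grade_run, line 8
  12: from verify_load, line 12
  13: from verify_load, line 17
  14: from count_flags, line 33
  15: from index_entries, line 21
  16: from main, line 47
  17: from trim_outliers, line 37
A correct fix: line 39: replace `acc // acc` with `acc // rate`.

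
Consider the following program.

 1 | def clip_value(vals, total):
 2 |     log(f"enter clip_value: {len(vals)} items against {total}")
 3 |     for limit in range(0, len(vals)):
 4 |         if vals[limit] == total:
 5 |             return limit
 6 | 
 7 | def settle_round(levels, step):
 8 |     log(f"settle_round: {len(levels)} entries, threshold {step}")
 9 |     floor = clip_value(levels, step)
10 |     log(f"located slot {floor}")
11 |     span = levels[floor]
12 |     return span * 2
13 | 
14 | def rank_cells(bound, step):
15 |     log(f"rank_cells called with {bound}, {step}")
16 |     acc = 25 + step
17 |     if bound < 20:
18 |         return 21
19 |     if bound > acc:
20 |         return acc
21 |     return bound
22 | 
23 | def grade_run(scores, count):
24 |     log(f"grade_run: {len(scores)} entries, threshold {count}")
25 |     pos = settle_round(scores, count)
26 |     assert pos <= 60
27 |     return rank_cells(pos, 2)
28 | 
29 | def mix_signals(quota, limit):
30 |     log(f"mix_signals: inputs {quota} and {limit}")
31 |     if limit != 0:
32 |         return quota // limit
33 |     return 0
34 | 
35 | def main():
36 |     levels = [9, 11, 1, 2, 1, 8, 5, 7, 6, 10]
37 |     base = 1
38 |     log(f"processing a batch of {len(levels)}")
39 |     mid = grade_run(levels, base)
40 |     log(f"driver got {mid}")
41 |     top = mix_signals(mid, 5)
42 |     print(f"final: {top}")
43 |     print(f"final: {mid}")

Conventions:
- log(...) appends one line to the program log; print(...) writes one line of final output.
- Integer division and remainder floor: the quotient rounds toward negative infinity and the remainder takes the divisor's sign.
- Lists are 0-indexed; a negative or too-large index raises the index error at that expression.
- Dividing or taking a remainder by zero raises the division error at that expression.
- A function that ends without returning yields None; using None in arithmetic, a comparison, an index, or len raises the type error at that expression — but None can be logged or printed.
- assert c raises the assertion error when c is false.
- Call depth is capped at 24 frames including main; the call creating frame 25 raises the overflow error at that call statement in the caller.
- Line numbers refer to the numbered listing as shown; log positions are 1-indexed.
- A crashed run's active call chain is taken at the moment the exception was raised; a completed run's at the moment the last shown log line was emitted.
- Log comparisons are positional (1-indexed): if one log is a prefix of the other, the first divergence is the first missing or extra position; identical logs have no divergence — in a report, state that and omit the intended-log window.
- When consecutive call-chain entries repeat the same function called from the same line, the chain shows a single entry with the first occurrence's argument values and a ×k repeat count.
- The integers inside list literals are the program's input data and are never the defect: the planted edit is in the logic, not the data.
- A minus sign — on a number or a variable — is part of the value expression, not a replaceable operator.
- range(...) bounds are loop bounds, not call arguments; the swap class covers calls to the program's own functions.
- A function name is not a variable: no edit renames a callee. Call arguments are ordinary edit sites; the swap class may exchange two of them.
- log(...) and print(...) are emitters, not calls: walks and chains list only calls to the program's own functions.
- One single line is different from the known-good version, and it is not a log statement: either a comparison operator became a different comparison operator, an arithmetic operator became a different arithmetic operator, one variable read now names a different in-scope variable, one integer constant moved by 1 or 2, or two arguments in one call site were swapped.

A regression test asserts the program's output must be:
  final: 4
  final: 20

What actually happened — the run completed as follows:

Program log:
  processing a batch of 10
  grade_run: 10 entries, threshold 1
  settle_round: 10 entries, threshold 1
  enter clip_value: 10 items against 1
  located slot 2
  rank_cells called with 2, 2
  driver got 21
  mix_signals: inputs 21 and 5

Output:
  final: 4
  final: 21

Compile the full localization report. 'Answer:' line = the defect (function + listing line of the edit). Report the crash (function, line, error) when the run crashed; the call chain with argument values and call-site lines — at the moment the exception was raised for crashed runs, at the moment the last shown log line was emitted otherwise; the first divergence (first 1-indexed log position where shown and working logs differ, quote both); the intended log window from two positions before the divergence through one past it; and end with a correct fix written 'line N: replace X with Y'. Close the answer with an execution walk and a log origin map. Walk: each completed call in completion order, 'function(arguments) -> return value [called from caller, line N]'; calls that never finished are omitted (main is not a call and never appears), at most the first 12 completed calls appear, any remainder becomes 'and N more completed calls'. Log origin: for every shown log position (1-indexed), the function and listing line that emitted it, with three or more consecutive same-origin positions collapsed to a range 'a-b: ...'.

Answer: the defect is in rank_cells at line 18.
The tell: Everything matches until log position 7, which reads 'driver got 21' in place of 'driver got 20'.
Call chain: main -> mix_signals(21, 5) (called at line 41).
First divergence: position 7 — the shown line 'driver got 21' should read 'driver got 20'.
Intended log window:
  5: located slot 2
  6: rank_cells called with 2, 2
  7: driver got 20
  8: mix_signals: inputs 20 and 5
Execution walk:
  clip_value([9, 11, 1, 2, 1, 8, 5, 7, 6, 10], 1) -> 2  [called from settle_round, line 9]
  settle_round([9, 11, 1, 2, 1, 8, 5, 7, 6, 10], 1) -> 2  [called from grade_run, line 25]
  rank_cells(2, 2) -> 21  [called from grade_run, line 27]
  grade_run([9, 11, 1, 2, 1, 8, 5, 7, 6, 10], 1) -> 21  [called from main, line 39]
  mix_signals(21, 5) -> 4  [called from main, line 41]
Log line origins:
  1: from main, line 38
  2: from grade_run, line 24
  3: from settle_round, line 8
  4: from clip_value, line 2
  5: from settle_round, line 10
  6: from rank_cells, line 15
  7: from main, line 40
  8: from mix_signals, line 30
A correct fix: line 18: replace `21` with `20`.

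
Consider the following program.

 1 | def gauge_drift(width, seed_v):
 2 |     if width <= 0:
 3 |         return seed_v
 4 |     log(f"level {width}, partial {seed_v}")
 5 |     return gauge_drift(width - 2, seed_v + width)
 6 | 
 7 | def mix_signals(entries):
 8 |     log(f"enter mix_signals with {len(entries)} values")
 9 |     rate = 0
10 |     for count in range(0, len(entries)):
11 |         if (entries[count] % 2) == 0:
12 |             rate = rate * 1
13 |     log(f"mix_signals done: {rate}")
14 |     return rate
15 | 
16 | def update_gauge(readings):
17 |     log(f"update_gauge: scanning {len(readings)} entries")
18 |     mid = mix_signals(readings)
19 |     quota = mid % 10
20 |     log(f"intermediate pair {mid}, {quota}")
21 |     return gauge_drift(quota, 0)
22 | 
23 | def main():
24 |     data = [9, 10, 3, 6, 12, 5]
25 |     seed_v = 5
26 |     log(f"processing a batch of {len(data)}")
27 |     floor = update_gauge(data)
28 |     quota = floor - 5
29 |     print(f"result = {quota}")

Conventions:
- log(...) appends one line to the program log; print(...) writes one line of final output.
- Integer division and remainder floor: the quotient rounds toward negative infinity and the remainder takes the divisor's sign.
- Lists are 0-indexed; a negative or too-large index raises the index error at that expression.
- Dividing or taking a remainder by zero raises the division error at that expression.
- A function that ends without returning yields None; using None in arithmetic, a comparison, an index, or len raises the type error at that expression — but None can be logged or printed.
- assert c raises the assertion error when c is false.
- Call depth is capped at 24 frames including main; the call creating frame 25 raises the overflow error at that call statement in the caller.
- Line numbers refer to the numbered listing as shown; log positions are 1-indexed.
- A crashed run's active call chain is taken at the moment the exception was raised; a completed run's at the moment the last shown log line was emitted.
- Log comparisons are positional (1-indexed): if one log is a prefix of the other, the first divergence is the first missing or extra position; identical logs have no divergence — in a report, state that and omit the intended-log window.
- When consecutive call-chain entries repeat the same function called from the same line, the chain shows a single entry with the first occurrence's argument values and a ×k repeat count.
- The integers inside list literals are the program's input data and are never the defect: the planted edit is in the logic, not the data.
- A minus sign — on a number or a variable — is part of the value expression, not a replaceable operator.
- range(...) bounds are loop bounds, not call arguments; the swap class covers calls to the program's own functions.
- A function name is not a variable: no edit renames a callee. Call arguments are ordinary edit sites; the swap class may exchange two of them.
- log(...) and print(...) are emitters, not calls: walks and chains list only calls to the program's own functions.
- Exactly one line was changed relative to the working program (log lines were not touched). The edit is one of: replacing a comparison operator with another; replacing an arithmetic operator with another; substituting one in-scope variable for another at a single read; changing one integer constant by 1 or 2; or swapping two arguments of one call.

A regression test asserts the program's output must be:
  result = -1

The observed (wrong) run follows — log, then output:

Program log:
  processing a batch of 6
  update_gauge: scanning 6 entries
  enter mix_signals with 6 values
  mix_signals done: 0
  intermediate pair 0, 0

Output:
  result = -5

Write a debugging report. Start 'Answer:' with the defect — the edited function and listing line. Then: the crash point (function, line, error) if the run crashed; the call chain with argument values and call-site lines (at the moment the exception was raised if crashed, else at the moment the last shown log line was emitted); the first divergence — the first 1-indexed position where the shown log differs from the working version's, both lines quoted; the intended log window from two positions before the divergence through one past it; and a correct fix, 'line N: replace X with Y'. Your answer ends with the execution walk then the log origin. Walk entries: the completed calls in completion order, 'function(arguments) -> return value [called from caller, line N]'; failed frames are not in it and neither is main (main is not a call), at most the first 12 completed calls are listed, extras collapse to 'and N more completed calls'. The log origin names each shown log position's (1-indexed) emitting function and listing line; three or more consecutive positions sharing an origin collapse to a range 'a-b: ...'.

Answer: the defect is in mix_signals at line 12.
Core observation: The log first diverges at position 4: the faulty run prints 'mix_signals done: 0' where the working version prints 'mix_signals done: 3'.
Call chain: main -> update_gauge([9, 10, 3, 6, 12, 5]) (called at line 27).
First divergence: position 4 — shown 'mix_signals done: 0', intended 'mix_signals done: 3'.
Intended log window:
  2: update_gauge: scanning 6 entries
  3: enter mix_signals with 6 values
  4: mix_signals done: 3
  5: intermediate pair 3, 3
Execution walk:
  mix_signals([9, 10, 3, 6, 12, 5]) -> 0  [called from update_gauge, line 18]
  gauge_drift(0, 0) -> 0  [called from update_gauge, line 21]
  update_gauge([9, 10, 3, 6, 12, 5]) -> 0  [called from main, line 27]
Log origin:
  1: logged in main at line 26
  2: logged in update_gauge at line 17
  3: logged in mix_signals at line 8
  4: logged in mix_signals at line 13
  5: logged in update_gauge at line 20
A correct fix: line 12: replace `*` with `+`.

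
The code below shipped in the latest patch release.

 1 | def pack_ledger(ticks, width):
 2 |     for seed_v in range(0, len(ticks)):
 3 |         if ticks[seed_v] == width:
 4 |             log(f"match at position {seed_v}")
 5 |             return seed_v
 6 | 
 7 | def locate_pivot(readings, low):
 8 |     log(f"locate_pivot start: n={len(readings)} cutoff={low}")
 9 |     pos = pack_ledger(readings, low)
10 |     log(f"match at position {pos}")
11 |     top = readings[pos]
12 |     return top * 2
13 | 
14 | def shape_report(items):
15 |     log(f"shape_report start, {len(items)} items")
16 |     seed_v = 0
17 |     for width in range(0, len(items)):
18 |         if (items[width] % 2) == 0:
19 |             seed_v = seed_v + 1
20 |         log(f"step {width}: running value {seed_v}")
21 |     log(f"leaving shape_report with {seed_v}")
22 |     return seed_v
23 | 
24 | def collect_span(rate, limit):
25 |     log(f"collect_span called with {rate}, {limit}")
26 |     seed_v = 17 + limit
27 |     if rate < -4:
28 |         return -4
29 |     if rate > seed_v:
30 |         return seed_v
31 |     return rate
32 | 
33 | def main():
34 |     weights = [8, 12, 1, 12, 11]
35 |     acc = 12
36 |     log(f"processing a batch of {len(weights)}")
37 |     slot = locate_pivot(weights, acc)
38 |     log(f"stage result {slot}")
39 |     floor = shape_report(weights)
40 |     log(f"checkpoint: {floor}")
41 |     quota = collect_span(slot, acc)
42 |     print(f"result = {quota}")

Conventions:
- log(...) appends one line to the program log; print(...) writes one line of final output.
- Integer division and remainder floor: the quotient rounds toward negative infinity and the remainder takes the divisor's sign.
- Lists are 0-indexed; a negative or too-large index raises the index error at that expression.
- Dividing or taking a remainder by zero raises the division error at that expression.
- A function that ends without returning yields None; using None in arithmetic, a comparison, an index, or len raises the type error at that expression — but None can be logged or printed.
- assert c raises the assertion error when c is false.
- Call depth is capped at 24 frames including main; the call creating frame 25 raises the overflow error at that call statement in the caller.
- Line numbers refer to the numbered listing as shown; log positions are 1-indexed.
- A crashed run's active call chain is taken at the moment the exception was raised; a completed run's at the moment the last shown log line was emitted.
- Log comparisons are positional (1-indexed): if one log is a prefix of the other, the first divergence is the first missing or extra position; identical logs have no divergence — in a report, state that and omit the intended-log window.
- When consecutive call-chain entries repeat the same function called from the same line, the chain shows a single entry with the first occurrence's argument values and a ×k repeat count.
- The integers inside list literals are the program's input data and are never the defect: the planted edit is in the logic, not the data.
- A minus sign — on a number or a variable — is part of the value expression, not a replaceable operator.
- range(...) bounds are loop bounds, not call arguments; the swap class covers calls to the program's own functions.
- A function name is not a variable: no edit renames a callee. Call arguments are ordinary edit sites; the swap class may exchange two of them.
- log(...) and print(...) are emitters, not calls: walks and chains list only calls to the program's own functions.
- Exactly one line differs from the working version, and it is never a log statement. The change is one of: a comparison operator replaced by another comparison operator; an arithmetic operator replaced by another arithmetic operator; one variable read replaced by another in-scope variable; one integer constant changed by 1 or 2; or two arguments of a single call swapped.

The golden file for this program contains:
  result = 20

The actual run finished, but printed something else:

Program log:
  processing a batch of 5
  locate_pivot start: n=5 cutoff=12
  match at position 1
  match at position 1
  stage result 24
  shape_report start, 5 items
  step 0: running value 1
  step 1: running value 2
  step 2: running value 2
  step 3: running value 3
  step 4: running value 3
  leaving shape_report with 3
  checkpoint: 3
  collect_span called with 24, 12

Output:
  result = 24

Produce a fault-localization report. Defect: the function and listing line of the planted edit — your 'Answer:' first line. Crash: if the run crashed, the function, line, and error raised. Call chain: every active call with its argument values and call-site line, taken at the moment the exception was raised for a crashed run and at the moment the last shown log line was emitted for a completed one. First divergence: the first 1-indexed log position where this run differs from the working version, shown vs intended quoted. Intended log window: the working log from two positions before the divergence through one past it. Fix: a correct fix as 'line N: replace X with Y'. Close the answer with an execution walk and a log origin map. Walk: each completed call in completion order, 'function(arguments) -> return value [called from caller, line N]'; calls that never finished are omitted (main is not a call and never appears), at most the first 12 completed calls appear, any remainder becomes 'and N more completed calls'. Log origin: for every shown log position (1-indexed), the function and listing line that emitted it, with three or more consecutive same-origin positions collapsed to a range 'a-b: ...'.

Answer: the defect is in main at line 41.
Key fact: The earliest visible damage is log position 14 — 'collect_span called with 24, 12' rather than the intended 'collect_span called with 24, 3'.
Call chain: main -> collect_span(24, 12) (called at line 41).
First divergence: position 14 — the shown line 'collect_span called with 24, 12' should read 'collect_span called with 24, 3'.
Intended log window:
  12: leaving shape_report with 3
  13: checkpoint: 3
  14: collect_span called with 24, 3
Execution walk:
  pack_ledger([8, 12, 1, 12, 11], 12) -> 1  [called from locate_pivot, line 9]
  locate_pivot([8, 12, 1, 12, 11], 12) -> 24  [called from main, line 37]
  shape_report([8, 12, 1, 12, 11]) -> 3  [called from main, line 39]
  collect_span(24, 12) -> 24  [called from main, line 41]
Origin of each log line:
  1 — main, line 36
  2 — locate_pivot, line 8
  3 — pack_ledger, line 4
  4 — locate_pivot, line 10
  5 — main, line 38
  6 — shape_report, line 15
  7-11 — shape_report, line 20
  12 — shape_report, line 21
  13 — main, line 40
  14 — collect_span, line 25
A correct fix: line 41: replace `acc` with `floor`.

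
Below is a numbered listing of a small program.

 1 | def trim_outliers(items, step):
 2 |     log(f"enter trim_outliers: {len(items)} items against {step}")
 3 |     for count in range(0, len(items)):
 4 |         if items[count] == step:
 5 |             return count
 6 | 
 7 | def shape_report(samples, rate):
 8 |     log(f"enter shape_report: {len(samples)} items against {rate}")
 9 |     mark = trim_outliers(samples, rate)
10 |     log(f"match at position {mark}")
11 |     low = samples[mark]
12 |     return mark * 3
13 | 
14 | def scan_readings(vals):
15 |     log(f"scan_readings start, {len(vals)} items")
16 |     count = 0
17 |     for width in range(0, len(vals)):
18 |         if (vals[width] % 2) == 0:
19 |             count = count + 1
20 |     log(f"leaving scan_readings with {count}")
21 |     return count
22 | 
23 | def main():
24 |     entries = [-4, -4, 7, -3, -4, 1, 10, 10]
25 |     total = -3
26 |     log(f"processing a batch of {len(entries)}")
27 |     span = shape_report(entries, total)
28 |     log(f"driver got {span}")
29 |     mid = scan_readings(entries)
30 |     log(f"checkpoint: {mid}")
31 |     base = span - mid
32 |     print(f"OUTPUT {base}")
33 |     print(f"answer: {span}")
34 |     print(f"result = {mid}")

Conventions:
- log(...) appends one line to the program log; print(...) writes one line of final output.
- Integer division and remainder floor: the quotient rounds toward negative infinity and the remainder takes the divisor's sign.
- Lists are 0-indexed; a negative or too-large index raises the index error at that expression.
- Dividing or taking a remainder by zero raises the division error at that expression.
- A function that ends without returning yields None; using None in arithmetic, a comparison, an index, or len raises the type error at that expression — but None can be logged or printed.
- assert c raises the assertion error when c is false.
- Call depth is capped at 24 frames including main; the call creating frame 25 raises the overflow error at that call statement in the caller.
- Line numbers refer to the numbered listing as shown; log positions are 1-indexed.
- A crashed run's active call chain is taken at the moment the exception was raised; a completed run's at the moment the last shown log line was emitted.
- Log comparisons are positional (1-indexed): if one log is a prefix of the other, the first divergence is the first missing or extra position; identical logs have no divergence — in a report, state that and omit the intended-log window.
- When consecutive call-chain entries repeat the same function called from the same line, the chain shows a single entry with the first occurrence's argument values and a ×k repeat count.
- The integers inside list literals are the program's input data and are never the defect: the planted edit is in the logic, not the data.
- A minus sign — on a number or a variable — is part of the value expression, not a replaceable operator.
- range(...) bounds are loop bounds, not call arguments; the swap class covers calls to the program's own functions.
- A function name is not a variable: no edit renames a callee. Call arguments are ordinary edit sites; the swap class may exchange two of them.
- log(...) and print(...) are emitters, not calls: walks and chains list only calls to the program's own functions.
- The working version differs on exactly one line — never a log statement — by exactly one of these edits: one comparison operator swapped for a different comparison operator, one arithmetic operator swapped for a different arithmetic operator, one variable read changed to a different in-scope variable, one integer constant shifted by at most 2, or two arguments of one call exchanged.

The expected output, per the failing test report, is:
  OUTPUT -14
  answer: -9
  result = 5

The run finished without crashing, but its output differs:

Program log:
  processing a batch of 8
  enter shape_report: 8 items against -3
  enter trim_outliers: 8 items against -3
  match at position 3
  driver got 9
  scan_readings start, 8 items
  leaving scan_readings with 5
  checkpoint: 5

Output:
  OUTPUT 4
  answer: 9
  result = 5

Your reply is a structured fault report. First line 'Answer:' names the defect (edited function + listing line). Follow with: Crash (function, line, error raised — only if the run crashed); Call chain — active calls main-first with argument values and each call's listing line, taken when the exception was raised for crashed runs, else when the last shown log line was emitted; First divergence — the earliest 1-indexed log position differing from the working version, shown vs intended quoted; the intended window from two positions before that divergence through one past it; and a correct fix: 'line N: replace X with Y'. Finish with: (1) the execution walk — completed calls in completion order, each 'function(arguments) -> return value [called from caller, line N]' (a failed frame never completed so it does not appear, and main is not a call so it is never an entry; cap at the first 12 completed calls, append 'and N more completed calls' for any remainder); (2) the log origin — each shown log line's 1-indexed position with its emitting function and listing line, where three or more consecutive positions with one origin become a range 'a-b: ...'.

Answer: the defect is in shape_report at line 12.
Key fact: The earliest visible damage is log position 5 — 'driver got 9' rather than the intended 'driver got -9'.
Call chain: main.
First divergence: position 5 — the shown line 'driver got 9' should read 'driver got -9'.
Intended log window:
  3: enter trim_outliers: 8 items against -3
  4: match at position 3
  5: driver got -9
  6: scan_readings start, 8 items
Execution walk:
  trim_outliers([-4, -4, 7, -3, -4, 1, 10, 10], -3) -> 3  [called from shape_report, line 9]
  shape_report([-4, -4, 7, -3, -4, 1, 10, 10], -3) -> 9  [called from main, line 27]
  scan_readings([-4, -4, 7, -3, -4, 1, 10, 10]) -> 5  [called from main, line 29]
Log origin:
  1: logged in main at line 26
  2: logged in shape_report at line 8
  3: logged in trim_outliers at line 2
  4: logged in shape_report at line 10
  5: logged in main at line 28
  6: logged in scan_readings at line 15
  7: logged in scan_readings at line 20
  8: logged in main at line 30
A correct fix: line 12: replace `mark` with `low`.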